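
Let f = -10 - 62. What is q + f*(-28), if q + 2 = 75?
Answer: 2089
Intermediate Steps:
f = -72
q = 73 (q = -2 + 75 = 73)
q + f*(-28) = 73 - 72*(-28) = 73 + 2016 = 2089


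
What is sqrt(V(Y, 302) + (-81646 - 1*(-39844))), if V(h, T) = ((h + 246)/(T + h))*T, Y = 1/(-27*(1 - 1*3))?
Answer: 2*I*sqrt(2763302155783)/16309 ≈ 203.85*I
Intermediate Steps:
Y = 1/54 (Y = 1/(-27*(1 - 3)) = 1/(-27*(-2)) = 1/54 ≈ 0.018519)
V(h, T) = T*(246 + h)/(T + h) (V(h, T) = ((246 + h)/(T + h))*T = T*(246 + h)/(T + h))
sqrt(V(Y, 302) + (-81646 - 1*(-39844))) = sqrt(302*(246 + 1/54)/(302 + 1/54) + (-81646 - 1*(-39844))) = sqrt(302*(13285/54)/(16309/54) + (-81646 + 39844)) = sqrt(302*(54/16309)*(13285/54) - 41802) = sqrt(4012070/16309 - 41802) = sqrt(-677736748/16309) = 2*I*sqrt(2763302155783)/16309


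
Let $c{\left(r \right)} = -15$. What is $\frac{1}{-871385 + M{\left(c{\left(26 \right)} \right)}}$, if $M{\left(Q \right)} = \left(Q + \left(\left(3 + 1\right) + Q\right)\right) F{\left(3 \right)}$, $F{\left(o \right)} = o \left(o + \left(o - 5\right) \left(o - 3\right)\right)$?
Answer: $- \frac{1}{871619} \approx -1.1473 \cdot 10^{-6}$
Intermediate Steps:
$F{\left(o \right)} = o \left(o + \left(-5 + o\right) \left(-3 + o\right)\right)$
$M{\left(Q \right)} = 36 + 18 Q$ ($M{\left(Q \right)} = \left(Q + \left(\left(3 + 1\right) + Q\right)\right) 3 \left(15 + 3^{2} - 21\right) = \left(Q + \left(4 + Q\right)\right) 3 \left(15 + 9 - 21\right) = \left(4 + 2 Q\right) 3 \cdot 3 = \left(4 + 2 Q\right) 9 = 36 + 18 Q$)
$\frac{1}{-871385 + M{\left(c{\left(26 \right)} \right)}} = \frac{1}{-871385 + \left(36 + 18 \left(-15\right)\right)} = \frac{1}{-871385 + \left(36 - 270\right)} = \frac{1}{-871385 - 234} = \frac{1}{-871619} = - \frac{1}{871619}$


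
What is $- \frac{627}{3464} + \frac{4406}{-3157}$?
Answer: $- \frac{17241823}{10935848} \approx -1.5766$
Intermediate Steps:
$- \frac{627}{3464} + \frac{4406}{-3157} = \left(-627\right) \frac{1}{3464} + 4406 \left(- \frac{1}{3157}\right) = - \frac{627}{3464} - \frac{4406}{3157} = - \frac{17241823}{10935848}$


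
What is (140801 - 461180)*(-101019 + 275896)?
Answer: -56026918383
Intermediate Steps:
(140801 - 461180)*(-101019 + 275896) = -320379*174877 = -56026918383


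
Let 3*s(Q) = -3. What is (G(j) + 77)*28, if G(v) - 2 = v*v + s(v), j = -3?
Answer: 2436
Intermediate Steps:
s(Q) = -1 (s(Q) = (1/3)*(-3) = -1)
G(v) = 1 + v**2 (G(v) = 2 + (v*v - 1) = 2 + (v**2 - 1) = 2 + (-1 + v**2) = 1 + v**2)
(G(j) + 77)*28 = ((1 + (-3)**2) + 77)*28 = ((1 + 9) + 77)*28 = (10 + 77)*28 = 87*28 = 2436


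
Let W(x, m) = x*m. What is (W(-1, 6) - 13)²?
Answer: 361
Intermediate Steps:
W(x, m) = m*x
(W(-1, 6) - 13)² = (6*(-1) - 13)² = (-6 - 13)² = (-19)² = 361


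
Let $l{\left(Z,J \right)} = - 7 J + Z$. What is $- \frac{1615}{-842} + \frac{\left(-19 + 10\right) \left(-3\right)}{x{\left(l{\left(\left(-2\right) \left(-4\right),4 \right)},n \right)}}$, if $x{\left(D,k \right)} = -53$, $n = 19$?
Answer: $\frac{62861}{44626} \approx 1.4086$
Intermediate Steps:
$l{\left(Z,J \right)} = Z - 7 J$
$- \frac{1615}{-842} + \frac{\left(-19 + 10\right) \left(-3\right)}{x{\left(l{\left(\left(-2\right) \left(-4\right),4 \right)},n \right)}} = - \frac{1615}{-842} + \frac{\left(-19 + 10\right) \left(-3\right)}{-53} = \left(-1615\right) \left(- \frac{1}{842}\right) + \left(-9\right) \left(-3\right) \left(- \frac{1}{53}\right) = \frac{1615}{842} + 27 \left(- \frac{1}{53}\right) = \frac{1615}{842} - \frac{27}{53} = \frac{62861}{44626}$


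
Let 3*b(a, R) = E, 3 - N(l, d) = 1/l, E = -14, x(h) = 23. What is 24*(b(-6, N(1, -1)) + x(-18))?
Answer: 440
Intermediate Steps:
N(l, d) = 3 - 1/l
b(a, R) = -14/3 (b(a, R) = (⅓)*(-14) = -14/3)
24*(b(-6, N(1, -1)) + x(-18)) = 24*(-14/3 + 23) = 24*(55/3) = 440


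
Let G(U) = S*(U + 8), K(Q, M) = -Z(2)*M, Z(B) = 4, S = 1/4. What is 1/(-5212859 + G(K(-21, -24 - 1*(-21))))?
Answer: -1/5212854 ≈ -1.9183e-7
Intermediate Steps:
S = ¼ ≈ 0.25000
K(Q, M) = -4*M
G(U) = 2 + U/4 (G(U) = (U + 8)/4 = (8 + U)/4 = 2 + U/4)
1/(-5212859 + G(K(-21, -24 - 1*(-21)))) = 1/(-5212859 + (2 + (-4*(-24 - 1*(-21)))/4)) = 1/(-5212859 + (2 + (-4*(-24 + 21))/4)) = 1/(-5212859 + (2 + (-4*(-3))/4)) = 1/(-5212859 + (2 + (¼)*12)) = 1/(-5212859 + (2 + 3)) = 1/(-5212859 + 5) = 1/(-5212854) = -1/5212854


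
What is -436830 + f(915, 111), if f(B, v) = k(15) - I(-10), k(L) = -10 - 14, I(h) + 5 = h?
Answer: -436839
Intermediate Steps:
I(h) = -5 + h
k(L) = -24
f(B, v) = -9 (f(B, v) = -24 - (-5 - 10) = -24 - 1*(-15) = -24 + 15 = -9)
-436830 + f(915, 111) = -436830 - 9 = -436839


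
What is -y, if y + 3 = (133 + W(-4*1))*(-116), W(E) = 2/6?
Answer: 46409/3 ≈ 15470.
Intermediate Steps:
W(E) = ⅓ (W(E) = 2*(⅙) = ⅓)
y = -46409/3 (y = -3 + (133 + ⅓)*(-116) = -3 + (400/3)*(-116) = -3 - 46400/3 = -46409/3 ≈ -15470.)
-y = -1*(-46409/3) = 46409/3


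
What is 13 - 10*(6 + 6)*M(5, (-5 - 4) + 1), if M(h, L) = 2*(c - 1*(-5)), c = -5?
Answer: 13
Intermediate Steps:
M(h, L) = 0 (M(h, L) = 2*(-5 - 1*(-5)) = 2*(-5 + 5) = 2*0 = 0)
13 - 10*(6 + 6)*M(5, (-5 - 4) + 1) = 13 - 10*(6 + 6)*0 = 13 - 120*0 = 13 - 10*0 = 13 + 0 = 13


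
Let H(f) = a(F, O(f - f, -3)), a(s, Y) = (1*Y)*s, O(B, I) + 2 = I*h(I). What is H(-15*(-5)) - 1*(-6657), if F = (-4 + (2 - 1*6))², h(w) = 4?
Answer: 5761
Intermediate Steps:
O(B, I) = -2 + 4*I (O(B, I) = -2 + I*4 = -2 + 4*I)
F = 64 (F = (-4 + (2 - 6))² = (-4 - 4)² = (-8)² = 64)
a(s, Y) = Y*s
H(f) = -896 (H(f) = (-2 + 4*(-3))*64 = (-2 - 12)*64 = -14*64 = -896)
H(-15*(-5)) - 1*(-6657) = -896 - 1*(-6657) = -896 + 6657 = 5761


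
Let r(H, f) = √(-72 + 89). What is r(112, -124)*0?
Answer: 0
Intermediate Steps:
r(H, f) = √17
r(112, -124)*0 = √17*0 = 0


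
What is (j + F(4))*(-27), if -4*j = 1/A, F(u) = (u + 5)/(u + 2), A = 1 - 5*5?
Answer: -1305/32 ≈ -40.781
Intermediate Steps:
A = -24 (A = 1 - 25 = -24)
F(u) = (5 + u)/(2 + u)
j = 1/96 (j = -¼/(-24) = -¼*(-1/24) = 1/96 ≈ 0.010417)
(j + F(4))*(-27) = (1/96 + (5 + 4)/(2 + 4))*(-27) = (1/96 + 9/6)*(-27) = (1/96 + (⅙)*9)*(-27) = (1/96 + 3/2)*(-27) = (145/96)*(-27) = -1305/32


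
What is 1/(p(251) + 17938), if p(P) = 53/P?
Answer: 251/4502491 ≈ 5.5747e-5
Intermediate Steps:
1/(p(251) + 17938) = 1/(53/251 + 17938) = 1/(4502491/251) = 251/4502491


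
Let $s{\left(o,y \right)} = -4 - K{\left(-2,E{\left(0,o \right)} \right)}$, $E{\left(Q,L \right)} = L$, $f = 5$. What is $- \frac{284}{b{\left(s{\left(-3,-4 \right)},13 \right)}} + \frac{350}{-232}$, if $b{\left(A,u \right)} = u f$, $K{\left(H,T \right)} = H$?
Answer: $- \frac{44319}{7540} \approx -5.8779$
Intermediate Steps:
$s{\left(o,y \right)} = -2$ ($s{\left(o,y \right)} = -4 - -2 = -4 + 2 = -2$)
$b{\left(A,u \right)} = 5 u$ ($b{\left(A,u \right)} = u 5 = 5 u$)
$- \frac{284}{b{\left(s{\left(-3,-4 \right)},13 \right)}} + \frac{350}{-232} = - \frac{284}{5 \cdot 13} + \frac{350}{-232} = - \frac{284}{65} + 350 \left(- \frac{1}{232}\right) = \left(-284\right) \frac{1}{65} - \frac{175}{116} = - \frac{284}{65} - \frac{175}{116} = - \frac{44319}{7540}$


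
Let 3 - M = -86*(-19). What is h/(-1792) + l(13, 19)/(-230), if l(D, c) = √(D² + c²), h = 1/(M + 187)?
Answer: 1/2587648 - √530/230 ≈ -0.10009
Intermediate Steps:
M = -1631 (M = 3 - (-86)*(-19) = 3 - 1*1634 = 3 - 1634 = -1631)
h = -1/1444 (h = 1/(-1631 + 187) = 1/(-1444) = -1/1444 ≈ -0.00069252)
h/(-1792) + l(13, 19)/(-230) = -1/1444/(-1792) + √(13² + 19²)/(-230) = -1/1444*(-1/1792) + √(169 + 361)*(-1/230) = 1/2587648 + √530*(-1/230) = 1/2587648 - √530/230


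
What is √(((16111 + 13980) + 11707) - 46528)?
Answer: I*√4730 ≈ 68.775*I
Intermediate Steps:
√(((16111 + 13980) + 11707) - 46528) = √((30091 + 11707) - 46528) = √(41798 - 46528) = √(-4730) = I*√4730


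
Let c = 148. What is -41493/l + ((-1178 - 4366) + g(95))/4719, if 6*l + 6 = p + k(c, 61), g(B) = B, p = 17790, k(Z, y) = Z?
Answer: -636272135/42310554 ≈ -15.038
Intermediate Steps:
l = 8966/3 (l = -1 + (17790 + 148)/6 = -1 + (1/6)*17938 = -1 + 8969/3 = 8966/3 ≈ 2988.7)
-41493/l + ((-1178 - 4366) + g(95))/4719 = -41493/8966/3 + ((-1178 - 4366) + 95)/4719 = -41493*3/8966 + (-5544 + 95)*(1/4719) = -124479/8966 - 5449*1/4719 = -124479/8966 - 5449/4719 = -636272135/42310554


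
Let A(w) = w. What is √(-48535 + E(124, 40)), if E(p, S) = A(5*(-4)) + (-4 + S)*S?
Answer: 3*I*√5235 ≈ 217.06*I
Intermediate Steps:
E(p, S) = -20 + S*(-4 + S) (E(p, S) = 5*(-4) + (-4 + S)*S = -20 + S*(-4 + S))
√(-48535 + E(124, 40)) = √(-48535 + (-20 + 40² - 4*40)) = √(-48535 + (-20 + 1600 - 160)) = √(-48535 + 1420) = √(-47115) = 3*I*√5235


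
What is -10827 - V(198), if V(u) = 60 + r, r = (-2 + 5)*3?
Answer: -10896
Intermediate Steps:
r = 9 (r = 3*3 = 9)
V(u) = 69 (V(u) = 60 + 9 = 69)
-10827 - V(198) = -10827 - 1*69 = -10827 - 69 = -10896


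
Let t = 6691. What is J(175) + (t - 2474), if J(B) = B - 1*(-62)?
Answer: 4454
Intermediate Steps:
J(B) = 62 + B (J(B) = B + 62 = 62 + B)
J(175) + (t - 2474) = (62 + 175) + (6691 - 2474) = 237 + 4217 = 4454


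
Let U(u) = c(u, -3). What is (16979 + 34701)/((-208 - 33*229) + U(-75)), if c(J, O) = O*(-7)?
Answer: -1615/242 ≈ -6.6736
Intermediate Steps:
c(J, O) = -7*O
U(u) = 21 (U(u) = -7*(-3) = 21)
(16979 + 34701)/((-208 - 33*229) + U(-75)) = (16979 + 34701)/((-208 - 33*229) + 21) = 51680/((-208 - 7557) + 21) = 51680/(-7765 + 21) = 51680/(-7744) = 51680*(-1/7744) = -1615/242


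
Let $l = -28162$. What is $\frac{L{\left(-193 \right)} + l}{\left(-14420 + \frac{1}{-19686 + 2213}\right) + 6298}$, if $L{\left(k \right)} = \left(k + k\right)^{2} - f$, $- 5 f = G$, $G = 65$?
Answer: $- \frac{2111559631}{141915707} \approx -14.879$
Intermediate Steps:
$f = -13$ ($f = \left(- \frac{1}{5}\right) 65 = -13$)
$L{\left(k \right)} = 13 + 4 k^{2}$ ($L{\left(k \right)} = \left(k + k\right)^{2} - -13 = \left(2 k\right)^{2} + 13 = 4 k^{2} + 13 = 13 + 4 k^{2}$)
$\frac{L{\left(-193 \right)} + l}{\left(-14420 + \frac{1}{-19686 + 2213}\right) + 6298} = \frac{\left(13 + 4 \left(-193\right)^{2}\right) - 28162}{\left(-14420 + \frac{1}{-19686 + 2213}\right) + 6298} = \frac{\left(13 + 4 \cdot 37249\right) - 28162}{\left(-14420 + \frac{1}{-17473}\right) + 6298} = \frac{\left(13 + 148996\right) - 28162}{\left(-14420 - \frac{1}{17473}\right) + 6298} = \frac{149009 - 28162}{- \frac{251960661}{17473} + 6298} = \frac{120847}{- \frac{141915707}{17473}} = 120847 \left(- \frac{17473}{141915707}\right) = - \frac{2111559631}{141915707}$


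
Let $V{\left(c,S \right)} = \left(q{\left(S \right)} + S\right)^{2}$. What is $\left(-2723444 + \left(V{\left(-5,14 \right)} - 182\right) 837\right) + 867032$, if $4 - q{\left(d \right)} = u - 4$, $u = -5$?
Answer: $-1398573$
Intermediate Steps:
$q{\left(d \right)} = 13$ ($q{\left(d \right)} = 4 - \left(-5 - 4\right) = 4 - -9 = 4 + 9 = 13$)
$V{\left(c,S \right)} = \left(13 + S\right)^{2}$
$\left(-2723444 + \left(V{\left(-5,14 \right)} - 182\right) 837\right) + 867032 = \left(-2723444 + \left(\left(13 + 14\right)^{2} - 182\right) 837\right) + 867032 = \left(-2723444 + \left(27^{2} - 182\right) 837\right) + 867032 = \left(-2723444 + \left(729 - 182\right) 837\right) + 867032 = \left(-2723444 + 547 \cdot 837\right) + 867032 = \left(-2723444 + 457839\right) + 867032 = -2265605 + 867032 = -1398573$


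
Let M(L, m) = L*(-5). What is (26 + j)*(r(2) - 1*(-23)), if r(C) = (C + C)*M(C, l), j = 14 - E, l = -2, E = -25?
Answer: -1105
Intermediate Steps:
M(L, m) = -5*L
j = 39 (j = 14 - 1*(-25) = 14 + 25 = 39)
r(C) = -10*C**2 (r(C) = (C + C)*(-5*C) = (2*C)*(-5*C) = -10*C**2)
(26 + j)*(r(2) - 1*(-23)) = (26 + 39)*(-10*2**2 - 1*(-23)) = 65*(-10*4 + 23) = 65*(-40 + 23) = 65*(-17) = -1105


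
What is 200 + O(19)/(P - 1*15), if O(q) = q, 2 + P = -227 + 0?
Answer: 48781/244 ≈ 199.92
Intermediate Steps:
P = -229 (P = -2 + (-227 + 0) = -2 - 227 = -229)
200 + O(19)/(P - 1*15) = 200 + 19/(-229 - 1*15) = 200 + 19/(-229 - 15) = 200 + 19/(-244) = 200 + 19*(-1/244) = 200 - 19/244 = 48781/244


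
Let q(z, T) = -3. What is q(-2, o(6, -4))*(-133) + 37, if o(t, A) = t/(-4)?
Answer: 436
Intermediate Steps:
o(t, A) = -t/4 (o(t, A) = t*(-¼) = -t/4)
q(-2, o(6, -4))*(-133) + 37 = -3*(-133) + 37 = 399 + 37 = 436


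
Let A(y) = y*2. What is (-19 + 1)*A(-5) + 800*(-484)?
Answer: -387020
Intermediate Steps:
A(y) = 2*y
(-19 + 1)*A(-5) + 800*(-484) = (-19 + 1)*(2*(-5)) + 800*(-484) = -18*(-10) - 387200 = 180 - 387200 = -387020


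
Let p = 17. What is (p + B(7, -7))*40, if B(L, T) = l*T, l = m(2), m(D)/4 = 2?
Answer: -1560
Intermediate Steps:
m(D) = 8 (m(D) = 4*2 = 8)
l = 8
B(L, T) = 8*T
(p + B(7, -7))*40 = (17 + 8*(-7))*40 = (17 - 56)*40 = -39*40 = -1560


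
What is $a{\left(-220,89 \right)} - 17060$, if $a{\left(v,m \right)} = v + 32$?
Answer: $-17248$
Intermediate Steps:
$a{\left(v,m \right)} = 32 + v$
$a{\left(-220,89 \right)} - 17060 = \left(32 - 220\right) - 17060 = -188 - 17060 = -17248$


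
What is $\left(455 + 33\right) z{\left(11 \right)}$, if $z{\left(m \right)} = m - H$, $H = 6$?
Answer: $2440$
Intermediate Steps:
$z{\left(m \right)} = -6 + m$ ($z{\left(m \right)} = m - 6 = -6 + m$)
$\left(455 + 33\right) z{\left(11 \right)} = \left(455 + 33\right) \left(-6 + 11\right) = 488 \cdot 5 = 2440$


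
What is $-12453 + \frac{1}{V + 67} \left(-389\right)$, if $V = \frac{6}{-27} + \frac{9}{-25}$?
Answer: $- \frac{186185157}{14944} \approx -12459.0$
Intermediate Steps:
$V = - \frac{131}{225}$ ($V = 6 \left(- \frac{1}{27}\right) + 9 \left(- \frac{1}{25}\right) = - \frac{2}{9} - \frac{9}{25} = - \frac{131}{225} \approx -0.58222$)
$-12453 + \frac{1}{V + 67} \left(-389\right) = -12453 + \frac{1}{- \frac{131}{225} + 67} \left(-389\right) = -12453 + \frac{1}{\frac{14944}{225}} \left(-389\right) = -12453 + \frac{225}{14944} \left(-389\right) = -12453 - \frac{87525}{14944} = - \frac{186185157}{14944}$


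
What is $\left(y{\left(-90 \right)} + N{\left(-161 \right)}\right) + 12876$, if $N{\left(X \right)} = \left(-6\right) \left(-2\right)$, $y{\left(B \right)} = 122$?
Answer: $13010$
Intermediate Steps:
$N{\left(X \right)} = 12$
$\left(y{\left(-90 \right)} + N{\left(-161 \right)}\right) + 12876 = \left(122 + 12\right) + 12876 = 134 + 12876 = 13010$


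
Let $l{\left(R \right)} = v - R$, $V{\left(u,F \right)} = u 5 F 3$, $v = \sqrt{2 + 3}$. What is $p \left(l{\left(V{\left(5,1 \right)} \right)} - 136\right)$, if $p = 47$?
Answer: $-9917 + 47 \sqrt{5} \approx -9811.9$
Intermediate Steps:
$v = \sqrt{5} \approx 2.2361$
$V{\left(u,F \right)} = 15 F u$ ($V{\left(u,F \right)} = 5 u F 3 = 5 F u 3 = 15 F u$)
$l{\left(R \right)} = \sqrt{5} - R$
$p \left(l{\left(V{\left(5,1 \right)} \right)} - 136\right) = 47 \left(\left(\sqrt{5} - 15 \cdot 1 \cdot 5\right) - 136\right) = 47 \left(\left(\sqrt{5} - 75\right) - 136\right) = 47 \left(\left(-75 + \sqrt{5}\right) - 136\right) = 47 \left(-211 + \sqrt{5}\right) = -9917 + 47 \sqrt{5}$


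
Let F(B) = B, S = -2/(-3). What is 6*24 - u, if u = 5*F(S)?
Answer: 422/3 ≈ 140.67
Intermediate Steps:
S = ⅔ (S = -2*(-⅓) = ⅔ ≈ 0.66667)
u = 10/3 (u = 5*(⅔) = 10/3 ≈ 3.3333)
6*24 - u = 6*24 - 1*10/3 = 144 - 10/3 = 422/3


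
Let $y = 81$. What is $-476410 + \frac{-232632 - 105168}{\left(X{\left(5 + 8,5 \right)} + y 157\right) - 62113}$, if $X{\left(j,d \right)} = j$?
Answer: $- \frac{7842072410}{16461} \approx -4.764 \cdot 10^{5}$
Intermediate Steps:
$-476410 + \frac{-232632 - 105168}{\left(X{\left(5 + 8,5 \right)} + y 157\right) - 62113} = -476410 + \frac{-232632 - 105168}{\left(\left(5 + 8\right) + 81 \cdot 157\right) - 62113} = -476410 - \frac{337800}{\left(13 + 12717\right) - 62113} = -476410 - \frac{337800}{12730 - 62113} = -476410 - \frac{337800}{-49383} = -476410 - - \frac{112600}{16461} = -476410 + \frac{112600}{16461} = - \frac{7842072410}{16461}$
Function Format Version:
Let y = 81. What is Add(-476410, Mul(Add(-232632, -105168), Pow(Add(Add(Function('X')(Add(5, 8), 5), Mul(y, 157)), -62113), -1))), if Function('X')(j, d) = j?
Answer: Rational(-7842072410, 16461) ≈ -4.7640e+5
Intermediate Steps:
Add(-476410, Mul(Add(-232632, -105168), Pow(Add(Add(Function('X')(Add(5, 8), 5), Mul(y, 157)), -62113), -1))) = Add(-476410, Mul(Add(-232632, -105168), Pow(Add(Add(Add(5, 8), Mul(81, 157)), -62113), -1))) = Add(-476410, Mul(-337800, Pow(Add(Add(13, 12717), -62113), -1))) = Add(-476410, Mul(-337800, Pow(Add(12730, -62113), -1))) = Add(-476410, Mul(-337800, Pow(-49383, -1))) = Add(-476410, Mul(-337800, Rational(-1, 49383))) = Add(-476410, Rational(112600, 16461)) = Rational(-7842072410, 16461)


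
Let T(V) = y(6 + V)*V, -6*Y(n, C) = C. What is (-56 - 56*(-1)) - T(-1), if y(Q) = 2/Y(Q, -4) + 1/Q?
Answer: 16/5 ≈ 3.2000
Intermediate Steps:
Y(n, C) = -C/6
y(Q) = 3 + 1/Q (y(Q) = 2/((-1/6*(-4))) + 1/Q = 2/(2/3) + 1/Q = 2*(3/2) + 1/Q = 3 + 1/Q)
T(V) = V*(3 + 1/(6 + V)) (T(V) = (3 + 1/(6 + V))*V = V*(3 + 1/(6 + V)))
(-56 - 56*(-1)) - T(-1) = (-56 - 56*(-1)) - (-1)*(19 + 3*(-1))/(6 - 1) = (-56 + 56) - (-1)*(19 - 3)/5 = 0 - (-1)*16/5 = 0 - 1*(-16/5) = 0 + 16/5 = 16/5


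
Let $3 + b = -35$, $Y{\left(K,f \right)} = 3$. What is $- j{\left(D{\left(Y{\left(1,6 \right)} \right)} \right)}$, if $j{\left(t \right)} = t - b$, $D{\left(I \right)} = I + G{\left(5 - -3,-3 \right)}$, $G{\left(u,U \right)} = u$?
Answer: $-49$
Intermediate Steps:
$b = -38$ ($b = -3 - 35 = -38$)
$D{\left(I \right)} = 8 + I$ ($D{\left(I \right)} = I + \left(5 - -3\right) = I + \left(5 + 3\right) = I + 8 = 8 + I$)
$j{\left(t \right)} = 38 + t$ ($j{\left(t \right)} = t - -38 = t + 38 = 38 + t$)
$- j{\left(D{\left(Y{\left(1,6 \right)} \right)} \right)} = - (38 + \left(8 + 3\right)) = - (38 + 11) = \left(-1\right) 49 = -49$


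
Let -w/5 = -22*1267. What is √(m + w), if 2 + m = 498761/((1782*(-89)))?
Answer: √43277649139274/17622 ≈ 373.32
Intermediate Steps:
w = 139370 (w = -(-110)*1267 = -5*(-27874) = 139370)
m = -815957/158598 (m = -2 + 498761/((1782*(-89))) = -2 + 498761/(-158598) = -2 + 498761*(-1/158598) = -2 - 498761/158598 = -815957/158598 ≈ -5.1448)
√(m + w) = √(-815957/158598 + 139370) = √(22102987303/158598) = √43277649139274/17622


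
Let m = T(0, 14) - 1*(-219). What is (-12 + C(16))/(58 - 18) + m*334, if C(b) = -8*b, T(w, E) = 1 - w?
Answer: 146953/2 ≈ 73477.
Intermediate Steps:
m = 220 (m = (1 - 1*0) - 1*(-219) = (1 + 0) + 219 = 1 + 219 = 220)
(-12 + C(16))/(58 - 18) + m*334 = (-12 - 8*16)/(58 - 18) + 220*334 = (-12 - 128)/40 + 73480 = -140*1/40 + 73480 = -7/2 + 73480 = 146953/2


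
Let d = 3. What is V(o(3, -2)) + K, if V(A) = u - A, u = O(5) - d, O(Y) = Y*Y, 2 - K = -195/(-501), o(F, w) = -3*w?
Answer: 2941/167 ≈ 17.611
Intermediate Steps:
K = 269/167 (K = 2 - (-195)/(-501) = 2 - (-195)*(-1)/501 = 2 - 1*65/167 = 2 - 65/167 = 269/167 ≈ 1.6108)
O(Y) = Y²
u = 22 (u = 5² - 1*3 = 25 - 3 = 22)
V(A) = 22 - A
V(o(3, -2)) + K = (22 - (-3)*(-2)) + 269/167 = (22 - 1*6) + 269/167 = (22 - 6) + 269/167 = 16 + 269/167 = 2941/167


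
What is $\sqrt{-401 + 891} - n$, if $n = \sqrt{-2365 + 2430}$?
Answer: $- \sqrt{65} + 7 \sqrt{10} \approx 14.074$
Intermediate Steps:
$n = \sqrt{65} \approx 8.0623$
$\sqrt{-401 + 891} - n = \sqrt{-401 + 891} - \sqrt{65} = \sqrt{490} - \sqrt{65} = 7 \sqrt{10} - \sqrt{65} = - \sqrt{65} + 7 \sqrt{10}$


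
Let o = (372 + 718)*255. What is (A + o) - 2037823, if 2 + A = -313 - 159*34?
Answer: -1765594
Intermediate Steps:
o = 277950 (o = 1090*255 = 277950)
A = -5721 (A = -2 + (-313 - 159*34) = -2 + (-313 - 5406) = -2 - 5719 = -5721)
(A + o) - 2037823 = (-5721 + 277950) - 2037823 = 272229 - 2037823 = -1765594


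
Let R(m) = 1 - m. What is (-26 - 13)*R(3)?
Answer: 78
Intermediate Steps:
(-26 - 13)*R(3) = (-26 - 13)*(1 - 1*3) = -39*(1 - 3) = -39*(-2) = 78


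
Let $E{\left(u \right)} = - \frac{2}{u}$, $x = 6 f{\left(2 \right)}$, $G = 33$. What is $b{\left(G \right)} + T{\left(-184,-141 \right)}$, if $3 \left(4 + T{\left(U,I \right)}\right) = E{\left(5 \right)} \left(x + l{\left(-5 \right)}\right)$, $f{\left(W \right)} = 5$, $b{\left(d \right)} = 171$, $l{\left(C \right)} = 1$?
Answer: $\frac{2443}{15} \approx 162.87$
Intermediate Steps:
$x = 30$ ($x = 6 \cdot 5 = 30$)
$T{\left(U,I \right)} = - \frac{122}{15}$ ($T{\left(U,I \right)} = -4 + \frac{- \frac{2}{5} \left(30 + 1\right)}{3} = -4 + \frac{\left(-2\right) \frac{1}{5} \cdot 31}{3} = -4 + \frac{\left(- \frac{2}{5}\right) 31}{3} = -4 + \frac{1}{3} \left(- \frac{62}{5}\right) = -4 - \frac{62}{15} = - \frac{122}{15}$)
$b{\left(G \right)} + T{\left(-184,-141 \right)} = 171 - \frac{122}{15} = \frac{2443}{15}$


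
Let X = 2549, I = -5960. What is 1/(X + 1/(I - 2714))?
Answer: 8674/22110025 ≈ 0.00039231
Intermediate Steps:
1/(X + 1/(I - 2714)) = 1/(2549 + 1/(-5960 - 2714)) = 1/(2549 + 1/(-8674)) = 1/(2549 - 1/8674) = 1/(22110025/8674) = 8674/22110025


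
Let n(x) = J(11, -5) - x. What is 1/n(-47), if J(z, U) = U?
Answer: 1/42 ≈ 0.023810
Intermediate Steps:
n(x) = -5 - x
1/n(-47) = 1/(-5 - 1*(-47)) = 1/(-5 + 47) = 1/42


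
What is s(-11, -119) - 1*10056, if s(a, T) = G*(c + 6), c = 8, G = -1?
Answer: -10070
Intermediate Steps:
s(a, T) = -14 (s(a, T) = -(8 + 6) = -1*14 = -14)
s(-11, -119) - 1*10056 = -14 - 1*10056 = -14 - 10056 = -10070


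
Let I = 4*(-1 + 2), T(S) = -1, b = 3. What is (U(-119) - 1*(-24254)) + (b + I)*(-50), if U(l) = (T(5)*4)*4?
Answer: 23888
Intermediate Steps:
U(l) = -16 (U(l) = -1*4*4 = -4*4 = -16)
I = 4 (I = 4*1 = 4)
(U(-119) - 1*(-24254)) + (b + I)*(-50) = (-16 - 1*(-24254)) + (3 + 4)*(-50) = (-16 + 24254) + 7*(-50) = 24238 - 350 = 23888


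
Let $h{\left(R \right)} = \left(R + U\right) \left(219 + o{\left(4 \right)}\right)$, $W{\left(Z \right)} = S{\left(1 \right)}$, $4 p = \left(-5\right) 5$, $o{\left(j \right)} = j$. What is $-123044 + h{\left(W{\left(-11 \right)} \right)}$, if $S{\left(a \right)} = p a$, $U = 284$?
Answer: $- \frac{244423}{4} \approx -61106.0$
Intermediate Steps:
$p = - \frac{25}{4}$ ($p = \frac{\left(-5\right) 5}{4} = \frac{1}{4} \left(-25\right) = - \frac{25}{4} \approx -6.25$)
$S{\left(a \right)} = - \frac{25 a}{4}$
$W{\left(Z \right)} = - \frac{25}{4}$ ($W{\left(Z \right)} = \left(- \frac{25}{4}\right) 1 = - \frac{25}{4}$)
$h{\left(R \right)} = 63332 + 223 R$ ($h{\left(R \right)} = \left(R + 284\right) \left(219 + 4\right) = \left(284 + R\right) 223 = 63332 + 223 R$)
$-123044 + h{\left(W{\left(-11 \right)} \right)} = -123044 + \left(63332 + 223 \left(- \frac{25}{4}\right)\right) = -123044 + \left(63332 - \frac{5575}{4}\right) = -123044 + \frac{247753}{4} = - \frac{244423}{4}$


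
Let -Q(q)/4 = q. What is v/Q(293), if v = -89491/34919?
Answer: 89491/40925068 ≈ 0.0021867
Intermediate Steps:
v = -89491/34919 (v = -89491*1/34919 = -89491/34919 ≈ -2.5628)
Q(q) = -4*q
v/Q(293) = -89491/(34919*((-4*293))) = -89491/34919/(-1172) = -89491/34919*(-1/1172) = 89491/40925068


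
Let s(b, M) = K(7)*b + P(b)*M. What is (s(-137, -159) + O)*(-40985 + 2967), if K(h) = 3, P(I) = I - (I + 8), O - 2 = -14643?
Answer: 523888040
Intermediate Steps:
O = -14641 (O = 2 - 14643 = -14641)
P(I) = -8 (P(I) = I - (8 + I) = I + (-8 - I) = -8)
s(b, M) = -8*M + 3*b (s(b, M) = 3*b - 8*M = -8*M + 3*b)
(s(-137, -159) + O)*(-40985 + 2967) = ((-8*(-159) + 3*(-137)) - 14641)*(-40985 + 2967) = ((1272 - 411) - 14641)*(-38018) = (861 - 14641)*(-38018) = -13780*(-38018) = 523888040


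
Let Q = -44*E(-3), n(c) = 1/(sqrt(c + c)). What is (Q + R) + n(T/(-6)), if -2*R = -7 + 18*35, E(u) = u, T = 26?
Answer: -359/2 - I*sqrt(78)/26 ≈ -179.5 - 0.33968*I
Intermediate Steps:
n(c) = sqrt(2)/(2*sqrt(c)) (n(c) = 1/(sqrt(2*c)) = 1/(sqrt(2)*sqrt(c)) = sqrt(2)/(2*sqrt(c)))
R = -623/2 (R = -(-7 + 18*35)/2 = -(-7 + 630)/2 = -1/2*623 = -623/2 ≈ -311.50)
Q = 132 (Q = -44*(-3) = 132)
(Q + R) + n(T/(-6)) = (132 - 623/2) + sqrt(2)/(2*sqrt(26/(-6))) = -359/2 + sqrt(2)/(2*sqrt(26*(-1/6))) = -359/2 + sqrt(2)/(2*sqrt(-13/3)) = -359/2 + sqrt(2)*(-I*sqrt(39)/13)/2 = -359/2 - I*sqrt(78)/26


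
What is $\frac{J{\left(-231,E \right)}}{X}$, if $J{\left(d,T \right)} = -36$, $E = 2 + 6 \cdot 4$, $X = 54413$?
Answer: $- \frac{36}{54413} \approx -0.00066161$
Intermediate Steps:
$E = 26$ ($E = 2 + 24 = 26$)
$\frac{J{\left(-231,E \right)}}{X} = - \frac{36}{54413}$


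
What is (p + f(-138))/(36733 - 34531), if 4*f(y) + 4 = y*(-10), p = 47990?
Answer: 24167/1101 ≈ 21.950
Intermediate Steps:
f(y) = -1 - 5*y/2 (f(y) = -1 + (y*(-10))/4 = -1 + (-10*y)/4 = -1 - 5*y/2)
(p + f(-138))/(36733 - 34531) = (47990 + (-1 - 5/2*(-138)))/(36733 - 34531) = (47990 + (-1 + 345))/2202 = (47990 + 344)*(1/2202) = 48334*(1/2202) = 24167/1101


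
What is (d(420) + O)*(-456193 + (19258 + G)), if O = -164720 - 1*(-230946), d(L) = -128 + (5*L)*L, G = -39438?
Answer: -451648288554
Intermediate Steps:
d(L) = -128 + 5*L²
O = 66226 (O = -164720 + 230946 = 66226)
(d(420) + O)*(-456193 + (19258 + G)) = ((-128 + 5*420²) + 66226)*(-456193 + (19258 - 39438)) = ((-128 + 5*176400) + 66226)*(-456193 - 20180) = ((-128 + 882000) + 66226)*(-476373) = (881872 + 66226)*(-476373) = 948098*(-476373) = -451648288554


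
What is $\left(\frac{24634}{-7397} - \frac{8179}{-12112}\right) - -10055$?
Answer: $\frac{900614358575}{89592464} \approx 10052.0$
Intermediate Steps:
$\left(\frac{24634}{-7397} - \frac{8179}{-12112}\right) - -10055 = \left(24634 \left(- \frac{1}{7397}\right) - - \frac{8179}{12112}\right) + 10055 = \left(- \frac{24634}{7397} + \frac{8179}{12112}\right) + 10055 = - \frac{237866945}{89592464} + 10055 = \frac{900614358575}{89592464}$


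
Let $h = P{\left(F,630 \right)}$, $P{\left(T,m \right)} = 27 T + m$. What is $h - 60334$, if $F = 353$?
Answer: $-50173$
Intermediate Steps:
$P{\left(T,m \right)} = m + 27 T$
$h = 10161$ ($h = 630 + 27 \cdot 353 = 630 + 9531 = 10161$)
$h - 60334 = 10161 - 60334 = -50173$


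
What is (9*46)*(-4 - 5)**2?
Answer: 33534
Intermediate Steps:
(9*46)*(-4 - 5)**2 = 414*(-9)**2 = 414*81 = 33534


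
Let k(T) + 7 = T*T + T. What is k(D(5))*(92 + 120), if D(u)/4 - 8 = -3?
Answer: 87556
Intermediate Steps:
D(u) = 20 (D(u) = 32 + 4*(-3) = 32 - 12 = 20)
k(T) = -7 + T + T² (k(T) = -7 + (T*T + T) = -7 + (T² + T) = -7 + (T + T²) = -7 + T + T²)
k(D(5))*(92 + 120) = (-7 + 20 + 20²)*(92 + 120) = (-7 + 20 + 400)*212 = 413*212 = 87556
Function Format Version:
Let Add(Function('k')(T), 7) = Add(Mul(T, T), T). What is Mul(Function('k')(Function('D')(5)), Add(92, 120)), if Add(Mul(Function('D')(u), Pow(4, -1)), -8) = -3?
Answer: 87556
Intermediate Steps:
Function('D')(u) = 20 (Function('D')(u) = Add(32, Mul(4, -3)) = Add(32, -12) = 20)
Function('k')(T) = Add(-7, T, Pow(T, 2)) (Function('k')(T) = Add(-7, Add(Mul(T, T), T)) = Add(-7, Add(Pow(T, 2), T)) = Add(-7, Add(T, Pow(T, 2))) = Add(-7, T, Pow(T, 2)))
Mul(Function('k')(Function('D')(5)), Add(92, 120)) = Mul(Add(-7, 20, Pow(20, 2)), Add(92, 120)) = Mul(Add(-7, 20, 400), 212) = Mul(413, 212) = 87556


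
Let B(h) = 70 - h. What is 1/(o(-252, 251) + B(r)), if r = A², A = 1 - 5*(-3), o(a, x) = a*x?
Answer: -1/63438 ≈ -1.5763e-5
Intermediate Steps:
A = 16 (A = 1 + 15 = 16)
r = 256 (r = 16² = 256)
1/(o(-252, 251) + B(r)) = 1/(-252*251 + (70 - 1*256)) = 1/(-63252 + (70 - 256)) = 1/(-63252 - 186) = 1/(-63438) = -1/63438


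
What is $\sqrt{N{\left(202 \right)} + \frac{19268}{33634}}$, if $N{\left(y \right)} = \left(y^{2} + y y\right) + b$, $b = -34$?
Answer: $\frac{2 \sqrt{5767556604666}}{16817} \approx 285.61$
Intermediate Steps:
$N{\left(y \right)} = -34 + 2 y^{2}$ ($N{\left(y \right)} = \left(y^{2} + y y\right) - 34 = \left(y^{2} + y^{2}\right) - 34 = 2 y^{2} - 34 = -34 + 2 y^{2}$)
$\sqrt{N{\left(202 \right)} + \frac{19268}{33634}} = \sqrt{\left(-34 + 2 \cdot 202^{2}\right) + \frac{19268}{33634}} = \sqrt{\left(-34 + 2 \cdot 40804\right) + 19268 \cdot \frac{1}{33634}} = \sqrt{\left(-34 + 81608\right) + \frac{9634}{16817}} = \sqrt{81574 + \frac{9634}{16817}} = \sqrt{\frac{1371839592}{16817}} = \frac{2 \sqrt{5767556604666}}{16817}$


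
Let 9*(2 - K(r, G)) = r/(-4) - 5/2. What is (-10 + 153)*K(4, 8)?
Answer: 6149/18 ≈ 341.61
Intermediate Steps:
K(r, G) = 41/18 + r/36 (K(r, G) = 2 - (r/(-4) - 5/2)/9 = 2 - (r*(-1/4) - 5*1/2)/9 = 2 - (-r/4 - 5/2)/9 = 2 - (-5/2 - r/4)/9 = 2 + (5/18 + r/36) = 41/18 + r/36)
(-10 + 153)*K(4, 8) = (-10 + 153)*(41/18 + (1/36)*4) = 143*(41/18 + 1/9) = 143*(43/18) = 6149/18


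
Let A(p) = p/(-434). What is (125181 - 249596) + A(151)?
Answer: -53996261/434 ≈ -1.2442e+5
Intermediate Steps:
A(p) = -p/434 (A(p) = p*(-1/434) = -p/434)
(125181 - 249596) + A(151) = (125181 - 249596) - 1/434*151 = -124415 - 151/434 = -53996261/434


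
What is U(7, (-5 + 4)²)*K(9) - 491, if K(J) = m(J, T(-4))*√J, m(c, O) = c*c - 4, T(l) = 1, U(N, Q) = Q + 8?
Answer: 1588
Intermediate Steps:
U(N, Q) = 8 + Q
m(c, O) = -4 + c² (m(c, O) = c² - 4 = -4 + c²)
K(J) = √J*(-4 + J²) (K(J) = (-4 + J²)*√J = √J*(-4 + J²))
U(7, (-5 + 4)²)*K(9) - 491 = (8 + (-5 + 4)²)*(√9*(-4 + 9²)) - 491 = (8 + (-1)²)*(3*(-4 + 81)) - 491 = (8 + 1)*(3*77) - 491 = 9*231 - 491 = 2079 - 491 = 1588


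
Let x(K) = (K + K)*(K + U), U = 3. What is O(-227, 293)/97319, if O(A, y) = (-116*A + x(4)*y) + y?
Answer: 43033/97319 ≈ 0.44218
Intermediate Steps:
x(K) = 2*K*(3 + K) (x(K) = (K + K)*(K + 3) = (2*K)*(3 + K) = 2*K*(3 + K))
O(A, y) = -116*A + 57*y (O(A, y) = (-116*A + (2*4*(3 + 4))*y) + y = (-116*A + (2*4*7)*y) + y = (-116*A + 56*y) + y = -116*A + 57*y)
O(-227, 293)/97319 = (-116*(-227) + 57*293)/97319 = (26332 + 16701)*(1/97319) = 43033*(1/97319) = 43033/97319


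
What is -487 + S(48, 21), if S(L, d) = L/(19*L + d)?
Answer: -151441/311 ≈ -486.95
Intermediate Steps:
S(L, d) = L/(d + 19*L)
-487 + S(48, 21) = -487 + 48/(21 + 19*48) = -487 + 48/(21 + 912) = -487 + 48/933 = -487 + 48*(1/933) = -487 + 16/311 = -151441/311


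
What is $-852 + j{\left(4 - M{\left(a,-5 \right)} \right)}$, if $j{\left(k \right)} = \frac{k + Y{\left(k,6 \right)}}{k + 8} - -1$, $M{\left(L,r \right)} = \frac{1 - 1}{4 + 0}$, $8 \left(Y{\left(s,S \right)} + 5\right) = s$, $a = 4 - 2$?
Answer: $- \frac{20425}{24} \approx -851.04$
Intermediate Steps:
$a = 2$ ($a = 4 - 2 = 2$)
$Y{\left(s,S \right)} = -5 + \frac{s}{8}$
$M{\left(L,r \right)} = 0$ ($M{\left(L,r \right)} = \frac{0}{4} = 0 \cdot \frac{1}{4} = 0$)
$j{\left(k \right)} = 1 + \frac{-5 + \frac{9 k}{8}}{8 + k}$ ($j{\left(k \right)} = \frac{k + \left(-5 + \frac{k}{8}\right)}{k + 8} - -1 = \frac{-5 + \frac{9 k}{8}}{8 + k} + 1 = 1 + \frac{-5 + \frac{9 k}{8}}{8 + k}$)
$-852 + j{\left(4 - M{\left(a,-5 \right)} \right)} = -852 + \frac{24 + 17 \left(4 - 0\right)}{8 \left(8 + \left(4 - 0\right)\right)} = -852 + \frac{24 + 17 \left(4 + 0\right)}{8 \left(8 + \left(4 + 0\right)\right)} = -852 + \frac{24 + 17 \cdot 4}{8 \left(8 + 4\right)} = -852 + \frac{24 + 68}{8 \cdot 12} = -852 + \frac{1}{8} \cdot \frac{1}{12} \cdot 92 = -852 + \frac{23}{24} = - \frac{20425}{24}$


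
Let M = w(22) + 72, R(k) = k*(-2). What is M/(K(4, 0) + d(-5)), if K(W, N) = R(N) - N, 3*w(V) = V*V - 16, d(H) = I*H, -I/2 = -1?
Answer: -114/5 ≈ -22.800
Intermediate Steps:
I = 2 (I = -2*(-1) = 2)
R(k) = -2*k
d(H) = 2*H
w(V) = -16/3 + V**2/3 (w(V) = (V*V - 16)/3 = (V**2 - 16)/3 = (-16 + V**2)/3 = -16/3 + V**2/3)
K(W, N) = -3*N (K(W, N) = -2*N - N = -3*N)
M = 228 (M = (-16/3 + (1/3)*22**2) + 72 = (-16/3 + (1/3)*484) + 72 = (-16/3 + 484/3) + 72 = 156 + 72 = 228)
M/(K(4, 0) + d(-5)) = 228/(-3*0 + 2*(-5)) = 228/(0 - 10) = 228/(-10) = 228*(-1/10) = -114/5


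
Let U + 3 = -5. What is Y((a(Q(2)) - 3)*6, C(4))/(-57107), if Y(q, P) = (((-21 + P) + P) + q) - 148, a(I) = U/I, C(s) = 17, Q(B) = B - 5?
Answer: 137/57107 ≈ 0.0023990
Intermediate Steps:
U = -8 (U = -3 - 5 = -8)
Q(B) = -5 + B
a(I) = -8/I
Y(q, P) = -169 + q + 2*P (Y(q, P) = ((-21 + 2*P) + q) - 148 = (-21 + q + 2*P) - 148 = -169 + q + 2*P)
Y((a(Q(2)) - 3)*6, C(4))/(-57107) = (-169 + (-8/(-5 + 2) - 3)*6 + 2*17)/(-57107) = (-169 + (-8/(-3) - 3)*6 + 34)*(-1/57107) = (-169 + (-8*(-1/3) - 3)*6 + 34)*(-1/57107) = (-169 + (8/3 - 3)*6 + 34)*(-1/57107) = (-169 - 1/3*6 + 34)*(-1/57107) = (-169 - 2 + 34)*(-1/57107) = -137*(-1/57107) = 137/57107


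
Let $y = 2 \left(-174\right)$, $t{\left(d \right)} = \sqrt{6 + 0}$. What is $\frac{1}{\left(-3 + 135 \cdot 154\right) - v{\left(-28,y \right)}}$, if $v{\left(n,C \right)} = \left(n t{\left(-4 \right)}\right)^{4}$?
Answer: $- \frac{1}{22106829} \approx -4.5235 \cdot 10^{-8}$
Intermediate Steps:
$t{\left(d \right)} = \sqrt{6}$
$y = -348$
$v{\left(n,C \right)} = 36 n^{4}$ ($v{\left(n,C \right)} = \left(n \sqrt{6}\right)^{4} = 36 n^{4}$)
$\frac{1}{\left(-3 + 135 \cdot 154\right) - v{\left(-28,y \right)}} = \frac{1}{\left(-3 + 135 \cdot 154\right) - 36 \left(-28\right)^{4}} = \frac{1}{\left(-3 + 20790\right) - 36 \cdot 614656} = \frac{1}{20787 - 22127616} = \frac{1}{-22106829} = - \frac{1}{22106829}$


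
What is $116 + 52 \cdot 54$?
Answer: $2924$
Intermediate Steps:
$116 + 52 \cdot 54 = 116 + 2808 = 2924$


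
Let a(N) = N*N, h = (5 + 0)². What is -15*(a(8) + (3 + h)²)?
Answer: -12720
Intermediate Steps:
h = 25 (h = 5² = 25)
a(N) = N²
-15*(a(8) + (3 + h)²) = -15*(8² + (3 + 25)²) = -15*(64 + 28²) = -15*(64 + 784) = -15*848 = -12720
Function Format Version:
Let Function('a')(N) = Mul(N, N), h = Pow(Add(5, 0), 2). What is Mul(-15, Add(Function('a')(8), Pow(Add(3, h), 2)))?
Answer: -12720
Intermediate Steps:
h = 25 (h = Pow(5, 2) = 25)
Function('a')(N) = Pow(N, 2)
Mul(-15, Add(Function('a')(8), Pow(Add(3, h), 2))) = Mul(-15, Add(Pow(8, 2), Pow(Add(3, 25), 2))) = Mul(-15, Add(64, Pow(28, 2))) = Mul(-15, Add(64, 784)) = Mul(-15, 848) = -12720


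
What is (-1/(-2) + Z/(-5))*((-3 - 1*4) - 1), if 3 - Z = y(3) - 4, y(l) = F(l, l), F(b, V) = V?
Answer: 12/5 ≈ 2.4000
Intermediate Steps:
y(l) = l
Z = 4 (Z = 3 - (3 - 4) = 3 - 1*(-1) = 3 + 1 = 4)
(-1/(-2) + Z/(-5))*((-3 - 1*4) - 1) = (-1/(-2) + 4/(-5))*((-3 - 1*4) - 1) = (-1*(-½) + 4*(-⅕))*((-3 - 4) - 1) = (½ - ⅘)*(-7 - 1) = -3/10*(-8) = 12/5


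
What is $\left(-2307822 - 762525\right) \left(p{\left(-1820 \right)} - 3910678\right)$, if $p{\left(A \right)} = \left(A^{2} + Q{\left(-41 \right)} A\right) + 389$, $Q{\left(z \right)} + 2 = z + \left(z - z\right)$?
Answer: $1595441341263$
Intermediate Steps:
$Q{\left(z \right)} = -2 + z$ ($Q{\left(z \right)} = -2 + \left(z + \left(z - z\right)\right) = -2 + \left(z + 0\right) = -2 + z$)
$p{\left(A \right)} = 389 + A^{2} - 43 A$ ($p{\left(A \right)} = \left(A^{2} + \left(-2 - 41\right) A\right) + 389 = \left(A^{2} - 43 A\right) + 389 = 389 + A^{2} - 43 A$)
$\left(-2307822 - 762525\right) \left(p{\left(-1820 \right)} - 3910678\right) = \left(-2307822 - 762525\right) \left(\left(389 + \left(-1820\right)^{2} - -78260\right) - 3910678\right) = - 3070347 \left(\left(389 + 3312400 + 78260\right) - 3910678\right) = - 3070347 \left(3391049 - 3910678\right) = \left(-3070347\right) \left(-519629\right) = 1595441341263$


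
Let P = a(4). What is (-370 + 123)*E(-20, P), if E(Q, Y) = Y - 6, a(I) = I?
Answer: 494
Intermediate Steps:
P = 4
E(Q, Y) = -6 + Y
(-370 + 123)*E(-20, P) = (-370 + 123)*(-6 + 4) = -247*(-2) = 494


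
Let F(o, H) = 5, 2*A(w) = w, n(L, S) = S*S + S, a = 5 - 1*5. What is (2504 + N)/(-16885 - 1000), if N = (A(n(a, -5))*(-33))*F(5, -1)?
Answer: -122/2555 ≈ -0.047750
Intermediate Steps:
a = 0 (a = 5 - 5 = 0)
n(L, S) = S + S**2 (n(L, S) = S**2 + S = S + S**2)
A(w) = w/2
N = -1650 (N = (((-5*(1 - 5))/2)*(-33))*5 = (((-5*(-4))/2)*(-33))*5 = (((1/2)*20)*(-33))*5 = (10*(-33))*5 = -330*5 = -1650)
(2504 + N)/(-16885 - 1000) = (2504 - 1650)/(-16885 - 1000) = 854/(-17885) = 854*(-1/17885) = -122/2555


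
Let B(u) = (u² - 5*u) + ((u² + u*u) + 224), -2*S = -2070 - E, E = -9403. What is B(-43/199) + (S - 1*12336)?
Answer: -1249592093/79202 ≈ -15777.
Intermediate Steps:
S = -7333/2 (S = -(-2070 - 1*(-9403))/2 = -(-2070 + 9403)/2 = -½*7333 = -7333/2 ≈ -3666.5)
B(u) = 224 - 5*u + 3*u² (B(u) = (u² - 5*u) + ((u² + u²) + 224) = (u² - 5*u) + (2*u² + 224) = (u² - 5*u) + (224 + 2*u²) = 224 - 5*u + 3*u²)
B(-43/199) + (S - 1*12336) = (224 - (-215)/199 + 3*(-43/199)²) + (-7333/2 - 1*12336) = (224 - (-215)/199 + 3*(-43*1/199)²) + (-7333/2 - 12336) = (224 - 5*(-43/199) + 3*(-43/199)²) - 32005/2 = (224 + 215/199 + 3*(1849/39601)) - 32005/2 = (224 + 215/199 + 5547/39601) - 32005/2 = 8918956/39601 - 32005/2 = -1249592093/79202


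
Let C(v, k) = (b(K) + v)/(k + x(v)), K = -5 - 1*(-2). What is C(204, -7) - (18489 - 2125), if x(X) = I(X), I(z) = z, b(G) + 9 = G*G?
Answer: -3223504/197 ≈ -16363.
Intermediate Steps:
K = -3 (K = -5 + 2 = -3)
b(G) = -9 + G² (b(G) = -9 + G*G = -9 + G²)
x(X) = X
C(v, k) = v/(k + v) (C(v, k) = ((-9 + (-3)²) + v)/(k + v) = ((-9 + 9) + v)/(k + v) = (0 + v)/(k + v) = v/(k + v))
C(204, -7) - (18489 - 2125) = 204/(-7 + 204) - (18489 - 2125) = 204/197 - 1*16364 = 204*(1/197) - 16364 = 204/197 - 16364 = -3223504/197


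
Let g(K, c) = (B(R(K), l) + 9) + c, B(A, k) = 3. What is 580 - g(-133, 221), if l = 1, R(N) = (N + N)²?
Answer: 347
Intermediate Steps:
R(N) = 4*N² (R(N) = (2*N)² = 4*N²)
g(K, c) = 12 + c (g(K, c) = (3 + 9) + c = 12 + c)
580 - g(-133, 221) = 580 - (12 + 221) = 580 - 1*233 = 580 - 233 = 347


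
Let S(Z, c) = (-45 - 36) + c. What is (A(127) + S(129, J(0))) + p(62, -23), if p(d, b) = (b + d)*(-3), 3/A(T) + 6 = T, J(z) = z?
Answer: -23955/121 ≈ -197.98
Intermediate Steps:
A(T) = 3/(-6 + T)
S(Z, c) = -81 + c
p(d, b) = -3*b - 3*d
(A(127) + S(129, J(0))) + p(62, -23) = (3/(-6 + 127) + (-81 + 0)) + (-3*(-23) - 3*62) = (3/121 - 81) + (69 - 186) = (3*(1/121) - 81) - 117 = (3/121 - 81) - 117 = -9798/121 - 117 = -23955/121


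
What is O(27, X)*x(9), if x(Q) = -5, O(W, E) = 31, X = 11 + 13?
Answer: -155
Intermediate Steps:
X = 24
O(27, X)*x(9) = 31*(-5) = -155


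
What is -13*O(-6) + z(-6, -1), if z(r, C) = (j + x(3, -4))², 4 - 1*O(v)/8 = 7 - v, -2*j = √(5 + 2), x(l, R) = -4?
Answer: 3815/4 + 4*√7 ≈ 964.33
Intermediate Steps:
j = -√7/2 (j = -√(5 + 2)/2 = -√7/2 ≈ -1.3229)
O(v) = -24 + 8*v (O(v) = 32 - 8*(7 - v) = 32 + (-56 + 8*v) = -24 + 8*v)
z(r, C) = (-4 - √7/2)² (z(r, C) = (-√7/2 - 4)² = (-4 - √7/2)²)
-13*O(-6) + z(-6, -1) = -13*(-24 + 8*(-6)) + (8 + √7)²/4 = -13*(-24 - 48) + (8 + √7)²/4 = -13*(-72) + (8 + √7)²/4 = 936 + (8 + √7)²/4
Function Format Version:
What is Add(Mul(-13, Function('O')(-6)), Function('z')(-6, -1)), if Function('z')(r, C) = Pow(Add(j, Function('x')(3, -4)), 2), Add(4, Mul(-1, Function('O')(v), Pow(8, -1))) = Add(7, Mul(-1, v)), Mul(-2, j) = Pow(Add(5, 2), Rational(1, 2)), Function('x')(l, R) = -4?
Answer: Add(Rational(3815, 4), Mul(4, Pow(7, Rational(1, 2)))) ≈ 964.33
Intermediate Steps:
j = Mul(Rational(-1, 2), Pow(7, Rational(1, 2))) (j = Mul(Rational(-1, 2), Pow(Add(5, 2), Rational(1, 2))) = Mul(Rational(-1, 2), Pow(7, Rational(1, 2))) ≈ -1.3229)
Function('O')(v) = Add(-24, Mul(8, v)) (Function('O')(v) = Add(32, Mul(-8, Add(7, Mul(-1, v)))) = Add(32, Add(-56, Mul(8, v))) = Add(-24, Mul(8, v)))
Function('z')(r, C) = Pow(Add(-4, Mul(Rational(-1, 2), Pow(7, Rational(1, 2)))), 2) (Function('z')(r, C) = Pow(Add(Mul(Rational(-1, 2), Pow(7, Rational(1, 2))), -4), 2) = Pow(Add(-4, Mul(Rational(-1, 2), Pow(7, Rational(1, 2)))), 2))
Add(Mul(-13, Function('O')(-6)), Function('z')(-6, -1)) = Add(Mul(-13, Add(-24, Mul(8, -6))), Mul(Rational(1, 4), Pow(Add(8, Pow(7, Rational(1, 2))), 2))) = Add(Mul(-13, Add(-24, -48)), Mul(Rational(1, 4), Pow(Add(8, Pow(7, Rational(1, 2))), 2))) = Add(Mul(-13, -72), Mul(Rational(1, 4), Pow(Add(8, Pow(7, Rational(1, 2))), 2))) = Add(936, Mul(Rational(1, 4), Pow(Add(8, Pow(7, Rational(1, 2))), 2)))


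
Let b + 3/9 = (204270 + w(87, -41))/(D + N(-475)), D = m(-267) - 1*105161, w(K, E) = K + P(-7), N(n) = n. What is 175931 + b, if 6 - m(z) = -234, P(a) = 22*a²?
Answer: 6180727703/35132 ≈ 1.7593e+5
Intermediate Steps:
m(z) = 240 (m(z) = 6 - 1*(-234) = 6 + 234 = 240)
w(K, E) = 1078 + K (w(K, E) = K + 22*(-7)² = K + 22*49 = K + 1078 = 1078 + K)
D = -104921 (D = 240 - 1*105161 = 240 - 105161 = -104921)
b = -80189/35132 (b = -⅓ + (204270 + (1078 + 87))/(-104921 - 475) = -⅓ + (204270 + 1165)/(-105396) = -⅓ + 205435*(-1/105396) = -⅓ - 205435/105396 = -80189/35132 ≈ -2.2825)
175931 + b = 175931 - 80189/35132 = 6180727703/35132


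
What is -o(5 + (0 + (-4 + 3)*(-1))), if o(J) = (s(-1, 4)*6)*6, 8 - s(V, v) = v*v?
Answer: 288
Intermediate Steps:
s(V, v) = 8 - v² (s(V, v) = 8 - v*v = 8 - v²)
o(J) = -288 (o(J) = ((8 - 1*4²)*6)*6 = ((8 - 1*16)*6)*6 = ((8 - 16)*6)*6 = -8*6*6 = -48*6 = -288)
-o(5 + (0 + (-4 + 3)*(-1))) = -1*(-288) = 288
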